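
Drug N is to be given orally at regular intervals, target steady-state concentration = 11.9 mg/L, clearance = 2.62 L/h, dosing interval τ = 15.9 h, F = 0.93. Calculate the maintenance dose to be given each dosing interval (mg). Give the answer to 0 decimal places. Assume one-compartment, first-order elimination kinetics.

533 mg

At steady state, F × (Dose/τ) = Css × CL.
Dose = Css × CL × τ / F = 11.9 × 2.620 × 15.9 / 0.93 = 533.0 mg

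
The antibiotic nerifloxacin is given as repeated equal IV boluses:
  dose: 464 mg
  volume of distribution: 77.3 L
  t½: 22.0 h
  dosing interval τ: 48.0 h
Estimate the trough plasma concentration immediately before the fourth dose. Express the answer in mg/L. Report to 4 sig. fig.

1.679 mg/L

C₀ per dose = Dose / Vd = 464 / 77.3 = 6.003 mg/L
k = ln2 / t½ = 0.693147 / 22.0 = 0.03151 h⁻¹
Fraction remaining after one interval: r = e^(−kτ) = e^(−0.03151 × 48.0) = 0.2204
Before dose 4, 3 doses have been given (aged 1τ, 2τ, 3τ).
C_trough = C₀ × (r + r² + … + r^3) = C₀ × r(1−r^3)/(1−r)
        = 6.003 × 0.2204 × (1 − 0.01071) / (1 − 0.2204) = 1.679 mg/L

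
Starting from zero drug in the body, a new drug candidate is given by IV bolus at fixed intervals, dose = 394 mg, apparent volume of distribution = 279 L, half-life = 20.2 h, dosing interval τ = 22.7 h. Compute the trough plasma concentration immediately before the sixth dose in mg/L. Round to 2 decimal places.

C₀ per dose = Dose / Vd = 394 / 279 = 1.412 mg/L
k = ln2 / t½ = 0.693147 / 20.2 = 0.03431 h⁻¹
Fraction remaining after one interval: r = e^(−kτ) = e^(−0.03431 × 22.7) = 0.4589
Before dose 6, 5 doses have been given (aged 1τ, 2τ, 3τ, 4τ, 5τ).
C_trough = C₀ × (r + r² + … + r^5) = C₀ × r(1−r^5)/(1−r)
        = 1.412 × 0.4589 × (1 − 0.02035) / (1 − 0.4589) = 1.173 mg/L

1.17 mg/L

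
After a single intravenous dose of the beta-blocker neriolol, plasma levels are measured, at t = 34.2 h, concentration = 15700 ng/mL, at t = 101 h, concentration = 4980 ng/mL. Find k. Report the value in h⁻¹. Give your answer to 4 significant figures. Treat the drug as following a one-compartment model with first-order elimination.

k = ln(C₁/C₂) / (t₂ − t₁) = ln(15700/4980) / (101 − 34.2)
  = 1.148 / 66.80 = 0.01719 h⁻¹

0.01719 h⁻¹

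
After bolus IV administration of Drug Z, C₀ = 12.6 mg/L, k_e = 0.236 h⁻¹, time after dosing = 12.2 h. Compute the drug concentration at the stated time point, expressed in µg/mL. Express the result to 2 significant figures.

0.71 µg/mL

C = C₀ · e^(−k·t) = 12.60 × e^(−0.2360 × 12.2)
  = 12.60 × 0.05618 = 0.7079 mg/L
(0.7079 mg/L = 0.7079 µg/mL)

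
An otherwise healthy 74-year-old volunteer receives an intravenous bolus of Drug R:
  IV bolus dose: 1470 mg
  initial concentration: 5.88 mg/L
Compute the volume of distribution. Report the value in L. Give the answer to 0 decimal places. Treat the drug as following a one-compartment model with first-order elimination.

250 L

Vd = Dose / C₀ = 1470 / 5.88 = 250.0 L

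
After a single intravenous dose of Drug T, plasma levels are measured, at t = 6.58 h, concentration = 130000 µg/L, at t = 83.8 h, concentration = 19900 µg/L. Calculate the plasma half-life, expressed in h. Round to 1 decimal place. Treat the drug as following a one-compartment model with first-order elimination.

k = ln(C₁/C₂) / (t₂ − t₁) = ln(130000/19900) / (83.8 − 6.58)
  = 1.877 / 77.22 = 0.02431 h⁻¹
t½ = ln2 / k = 0.693147 / 0.02431 = 28.51 h

28.5 h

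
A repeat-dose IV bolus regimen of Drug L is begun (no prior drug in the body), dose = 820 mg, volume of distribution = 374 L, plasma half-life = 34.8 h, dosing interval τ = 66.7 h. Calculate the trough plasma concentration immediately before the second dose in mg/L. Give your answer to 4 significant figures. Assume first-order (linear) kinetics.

C₀ per dose = Dose / Vd = 820 / 374 = 2.193 mg/L
k = ln2 / t½ = 0.693147 / 34.8 = 0.01992 h⁻¹
Fraction remaining after one interval: r = e^(−kτ) = e^(−0.01992 × 66.7) = 0.2648
Before dose 2, 1 dose has been given (aged 1τ).
C_trough = C₀ × r = 2.193 × 0.2648 = 0.5807 mg/L

0.5807 mg/L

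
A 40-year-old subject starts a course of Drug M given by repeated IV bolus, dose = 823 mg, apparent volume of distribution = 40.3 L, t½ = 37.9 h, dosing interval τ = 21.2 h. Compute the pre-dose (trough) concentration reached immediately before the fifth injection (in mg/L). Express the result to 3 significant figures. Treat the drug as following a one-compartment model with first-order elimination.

34.0 mg/L

C₀ per dose = Dose / Vd = 823 / 40.3 = 20.42 mg/L
k = ln2 / t½ = 0.693147 / 37.9 = 0.01829 h⁻¹
Fraction remaining after one interval: r = e^(−kτ) = e^(−0.01829 × 21.2) = 0.6786
Before dose 5, 4 doses have been given (aged 1τ, 2τ, 3τ, 4τ).
C_trough = C₀ × (r + r² + … + r^4) = C₀ × r(1−r^4)/(1−r)
        = 20.42 × 0.6786 × (1 − 0.2121) / (1 − 0.6786) = 33.97 mg/L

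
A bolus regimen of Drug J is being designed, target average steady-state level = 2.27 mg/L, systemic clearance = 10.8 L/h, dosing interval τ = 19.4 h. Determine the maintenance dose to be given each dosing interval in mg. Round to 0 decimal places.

476 mg

At steady state, Dose/τ = Css × CL.
Dose = Css × CL × τ = 2.27 × 10.80 × 19.4 = 475.6 mg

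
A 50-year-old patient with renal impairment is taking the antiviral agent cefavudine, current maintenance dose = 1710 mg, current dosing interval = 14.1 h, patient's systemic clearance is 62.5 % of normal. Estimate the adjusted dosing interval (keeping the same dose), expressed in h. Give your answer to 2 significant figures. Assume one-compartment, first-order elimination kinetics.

23 h

To keep the same average steady-state level, dosing rate must scale with clearance.
CL ratio = 62.5 / 100 = 0.6250
New interval (same dose) = 14.1 / 0.6250 = 22.56 h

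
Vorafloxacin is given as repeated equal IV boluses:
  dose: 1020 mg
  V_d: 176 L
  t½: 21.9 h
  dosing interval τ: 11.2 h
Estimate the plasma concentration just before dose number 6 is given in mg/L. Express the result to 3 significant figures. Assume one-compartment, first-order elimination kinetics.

11.3 mg/L

C₀ per dose = Dose / Vd = 1020 / 176 = 5.795 mg/L
k = ln2 / t½ = 0.693147 / 21.9 = 0.03165 h⁻¹
Fraction remaining after one interval: r = e^(−kτ) = e^(−0.03165 × 11.2) = 0.7015
Before dose 6, 5 doses have been given (aged 1τ, 2τ, 3τ, 4τ, 5τ).
C_trough = C₀ × (r + r² + … + r^5) = C₀ × r(1−r^5)/(1−r)
        = 5.795 × 0.7015 × (1 − 0.1699) / (1 − 0.7015) = 11.30 mg/L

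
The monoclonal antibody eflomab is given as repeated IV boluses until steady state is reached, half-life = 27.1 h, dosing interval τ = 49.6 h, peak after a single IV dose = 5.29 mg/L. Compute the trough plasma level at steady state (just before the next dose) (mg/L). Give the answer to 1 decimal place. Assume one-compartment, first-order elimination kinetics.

2.1 mg/L

k = ln2 / t½ = 0.693147 / 27.1 = 0.02558 h⁻¹
e^(−kτ) = e^(−0.02558 × 49.6) = 0.2812
Accumulation ratio R = 1 / (1 − e^(−kτ)) = 1 / (1 − 0.2812) = 1.391
Steady-state trough = C₀ × R × e^(−kτ) = 5.29 × 1.391 × 0.2812 = 2.069 mg/L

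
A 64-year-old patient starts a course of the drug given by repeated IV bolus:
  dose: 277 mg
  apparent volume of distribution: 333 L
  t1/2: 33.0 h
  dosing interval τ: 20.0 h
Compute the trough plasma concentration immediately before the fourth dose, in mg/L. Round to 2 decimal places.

1.14 mg/L

C₀ per dose = Dose / Vd = 277 / 333 = 0.8318 mg/L
k = ln2 / t½ = 0.693147 / 33.0 = 0.02100 h⁻¹
Fraction remaining after one interval: r = e^(−kτ) = e^(−0.02100 × 20.0) = 0.6570
Before dose 4, 3 doses have been given (aged 1τ, 2τ, 3τ).
C_trough = C₀ × (r + r² + … + r^3) = C₀ × r(1−r^3)/(1−r)
        = 0.8318 × 0.6570 × (1 − 0.2836) / (1 − 0.6570) = 1.141 mg/L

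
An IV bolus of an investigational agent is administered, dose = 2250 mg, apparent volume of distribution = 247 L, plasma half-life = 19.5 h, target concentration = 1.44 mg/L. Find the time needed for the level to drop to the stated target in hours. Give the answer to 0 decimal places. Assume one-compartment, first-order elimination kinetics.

C₀ = Dose / Vd = 2250 / 247 = 9.109 mg/L
k = ln2 / t½ = 0.693147 / 19.5 = 0.03555 h⁻¹
t = ln(C₀ / C) / k = ln(9.109 / 1.44) / 0.03555
  = ln(6.326) / 0.03555 = 1.845 / 0.03555 = 51.90 h

52 h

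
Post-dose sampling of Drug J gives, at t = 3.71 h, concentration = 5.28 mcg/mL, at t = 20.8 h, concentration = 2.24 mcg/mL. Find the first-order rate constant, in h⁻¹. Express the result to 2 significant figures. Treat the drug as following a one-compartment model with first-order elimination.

0.050 h⁻¹

k = ln(C₁/C₂) / (t₂ − t₁) = ln(5.28/2.24) / (20.8 − 3.71)
  = 0.8575 / 17.09 = 0.05018 h⁻¹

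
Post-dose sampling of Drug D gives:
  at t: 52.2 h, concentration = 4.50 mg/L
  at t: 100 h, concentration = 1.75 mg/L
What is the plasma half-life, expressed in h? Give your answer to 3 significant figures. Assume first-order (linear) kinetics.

35.1 h

k = ln(C₁/C₂) / (t₂ − t₁) = ln(4.50/1.75) / (100 − 52.2)
  = 0.9445 / 47.80 = 0.01976 h⁻¹
t½ = ln2 / k = 0.693147 / 0.01976 = 35.08 h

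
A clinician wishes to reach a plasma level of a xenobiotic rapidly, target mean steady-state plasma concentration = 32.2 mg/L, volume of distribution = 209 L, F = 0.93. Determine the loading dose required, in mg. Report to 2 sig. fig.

7200 mg

LD = Css × Vd / F = 32.2 × 209 / 0.93 = 7236 mg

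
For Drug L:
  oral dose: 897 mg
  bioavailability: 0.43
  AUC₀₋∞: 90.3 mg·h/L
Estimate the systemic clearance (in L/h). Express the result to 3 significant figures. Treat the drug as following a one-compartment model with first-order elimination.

CL = F·Dose / AUC = 0.43 × 897 / 90.3 = 4.271 L/h

4.27 L/h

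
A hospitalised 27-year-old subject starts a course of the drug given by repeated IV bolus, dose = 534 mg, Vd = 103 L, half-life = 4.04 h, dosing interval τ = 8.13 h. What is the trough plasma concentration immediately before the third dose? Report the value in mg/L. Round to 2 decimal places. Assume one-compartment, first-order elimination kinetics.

1.60 mg/L

C₀ per dose = Dose / Vd = 534 / 103 = 5.184 mg/L
k = ln2 / t½ = 0.693147 / 4.04 = 0.1716 h⁻¹
Fraction remaining after one interval: r = e^(−kτ) = e^(−0.1716 × 8.13) = 0.2478
Before dose 3, 2 doses have been given (aged 1τ, 2τ).
C_trough = C₀ × (r + r²) = 5.184 × (0.2478 + 0.06140) = 1.603 mg/L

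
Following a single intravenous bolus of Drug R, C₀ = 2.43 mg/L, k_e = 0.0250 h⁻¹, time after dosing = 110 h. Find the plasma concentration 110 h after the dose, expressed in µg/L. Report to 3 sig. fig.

C = C₀ · e^(−k·t) = 2.430 × e^(−0.02500 × 110)
  = 2.430 × 0.06393 = 0.1553 mg/L
Convert: 0.1553 mg/L × 1000 = 155.3 µg/L

155 µg/L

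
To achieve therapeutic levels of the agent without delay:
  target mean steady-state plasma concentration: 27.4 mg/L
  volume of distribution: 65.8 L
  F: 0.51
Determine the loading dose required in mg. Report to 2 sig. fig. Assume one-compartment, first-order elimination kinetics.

3500 mg

LD = Css × Vd / F = 27.4 × 65.8 / 0.51 = 3535 mg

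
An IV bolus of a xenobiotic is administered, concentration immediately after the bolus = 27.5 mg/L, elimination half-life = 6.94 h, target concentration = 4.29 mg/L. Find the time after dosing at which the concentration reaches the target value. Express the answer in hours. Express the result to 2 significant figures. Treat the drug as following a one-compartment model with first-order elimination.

19 h

k = ln2 / t½ = 0.693147 / 6.94 = 0.09988 h⁻¹
t = ln(C₀ / C) / k = ln(27.50 / 4.29) / 0.09988
  = ln(6.410) / 0.09988 = 1.858 / 0.09988 = 18.60 h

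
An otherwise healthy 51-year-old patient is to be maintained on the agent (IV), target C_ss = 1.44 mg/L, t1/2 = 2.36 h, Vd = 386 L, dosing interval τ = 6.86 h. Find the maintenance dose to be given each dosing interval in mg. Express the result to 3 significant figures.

1120 mg

k = ln2 / t½ = 0.693147 / 2.36 = 0.2937 h⁻¹
CL = k × Vd = 0.2937 × 386 = 113.4 L/h
At steady state, Dose/τ = Css × CL.
Dose = Css × CL × τ = 1.44 × 113.4 × 6.86 = 1120 mg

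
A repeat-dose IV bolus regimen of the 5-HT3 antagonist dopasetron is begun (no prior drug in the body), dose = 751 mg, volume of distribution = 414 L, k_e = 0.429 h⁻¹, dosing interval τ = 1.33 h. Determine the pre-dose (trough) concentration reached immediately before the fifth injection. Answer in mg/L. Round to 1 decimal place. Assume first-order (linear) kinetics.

C₀ per dose = Dose / Vd = 751 / 414 = 1.814 mg/L
Fraction remaining after one interval: r = e^(−kτ) = e^(−0.4290 × 1.33) = 0.5652
Before dose 5, 4 doses have been given (aged 1τ, 2τ, 3τ, 4τ).
C_trough = C₀ × (r + r² + … + r^4) = C₀ × r(1−r^4)/(1−r)
        = 1.814 × 0.5652 × (1 − 0.1020) / (1 − 0.5652) = 2.118 mg/L

2.1 mg/L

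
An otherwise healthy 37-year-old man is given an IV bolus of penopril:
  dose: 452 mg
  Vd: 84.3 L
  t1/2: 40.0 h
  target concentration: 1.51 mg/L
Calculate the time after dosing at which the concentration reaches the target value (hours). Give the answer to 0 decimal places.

73 h

C₀ = Dose / Vd = 452.0 / 84.3 = 5.362 mg/L
k = ln2 / t½ = 0.693147 / 40.0 = 0.01733 h⁻¹
t = ln(C₀ / C) / k = ln(5.362 / 1.51) / 0.01733
  = ln(3.551) / 0.01733 = 1.267 / 0.01733 = 73.11 h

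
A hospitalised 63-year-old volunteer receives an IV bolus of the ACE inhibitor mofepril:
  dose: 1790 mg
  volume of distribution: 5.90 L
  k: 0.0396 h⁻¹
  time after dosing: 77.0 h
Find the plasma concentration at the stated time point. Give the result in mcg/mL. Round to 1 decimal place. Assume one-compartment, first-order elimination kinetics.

14.4 mcg/mL

C₀ = Dose / Vd = 1790 / 5.90 = 303.4 mg/L
C = C₀ · e^(−k·t) = 303.4 × e^(−0.03960 × 77.0)
  = 303.4 × 0.04740 = 14.38 mg/L
(14.38 mg/L = 14.38 mcg/mL)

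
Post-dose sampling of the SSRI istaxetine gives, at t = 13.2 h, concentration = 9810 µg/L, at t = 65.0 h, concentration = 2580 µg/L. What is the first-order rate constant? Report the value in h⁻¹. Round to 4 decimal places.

0.0258 h⁻¹

k = ln(C₁/C₂) / (t₂ − t₁) = ln(9810/2580) / (65.0 − 13.2)
  = 1.336 / 51.80 = 0.02579 h⁻¹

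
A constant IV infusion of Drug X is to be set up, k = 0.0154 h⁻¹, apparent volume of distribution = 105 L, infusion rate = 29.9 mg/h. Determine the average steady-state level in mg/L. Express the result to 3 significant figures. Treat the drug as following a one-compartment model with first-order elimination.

18.5 mg/L

CL = k × Vd = 0.01540 × 105 = 1.617 L/h
At steady state Css = R₀ / CL = 29.9 / 1.617 = 18.49 mg/L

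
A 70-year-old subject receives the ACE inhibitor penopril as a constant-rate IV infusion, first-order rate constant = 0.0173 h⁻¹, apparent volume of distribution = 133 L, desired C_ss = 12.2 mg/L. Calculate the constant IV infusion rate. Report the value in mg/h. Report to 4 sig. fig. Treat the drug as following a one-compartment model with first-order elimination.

28.07 mg/h

CL = k × Vd = 0.01730 × 133 = 2.301 L/h
At steady state, infusion rate R₀ = Css × CL = 12.2 × 2.301 = 28.07 mg/h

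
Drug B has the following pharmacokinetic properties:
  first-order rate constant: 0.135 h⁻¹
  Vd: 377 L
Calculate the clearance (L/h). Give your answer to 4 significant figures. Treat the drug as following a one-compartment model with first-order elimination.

CL = k × Vd = 0.135 × 377 = 50.90 L/h

50.90 L/h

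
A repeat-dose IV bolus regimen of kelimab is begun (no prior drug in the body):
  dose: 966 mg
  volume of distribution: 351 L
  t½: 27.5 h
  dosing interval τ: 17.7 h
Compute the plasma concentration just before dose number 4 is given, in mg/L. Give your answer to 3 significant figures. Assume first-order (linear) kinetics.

3.61 mg/L

C₀ per dose = Dose / Vd = 966 / 351 = 2.752 mg/L
k = ln2 / t½ = 0.693147 / 27.5 = 0.02521 h⁻¹
Fraction remaining after one interval: r = e^(−kτ) = e^(−0.02521 × 17.7) = 0.6400
Before dose 4, 3 doses have been given (aged 1τ, 2τ, 3τ).
C_trough = C₀ × (r + r² + … + r^3) = C₀ × r(1−r^3)/(1−r)
        = 2.752 × 0.6400 × (1 − 0.2621) / (1 − 0.6400) = 3.610 mg/L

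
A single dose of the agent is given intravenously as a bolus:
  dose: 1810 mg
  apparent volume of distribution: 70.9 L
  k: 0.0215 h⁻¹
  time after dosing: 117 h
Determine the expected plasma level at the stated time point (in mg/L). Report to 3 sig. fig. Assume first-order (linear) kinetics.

C₀ = Dose / Vd = 1810 / 70.9 = 25.53 mg/L
C = C₀ · e^(−k·t) = 25.53 × e^(−0.02150 × 117)
  = 25.53 × 0.08082 = 2.063 mg/L

2.06 mg/L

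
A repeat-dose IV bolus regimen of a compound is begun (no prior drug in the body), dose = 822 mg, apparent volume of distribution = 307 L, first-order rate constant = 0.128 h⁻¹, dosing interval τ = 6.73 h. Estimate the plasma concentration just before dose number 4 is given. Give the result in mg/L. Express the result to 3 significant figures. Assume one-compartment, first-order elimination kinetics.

C₀ per dose = Dose / Vd = 822 / 307 = 2.678 mg/L
Fraction remaining after one interval: r = e^(−kτ) = e^(−0.1280 × 6.73) = 0.4226
Before dose 4, 3 doses have been given (aged 1τ, 2τ, 3τ).
C_trough = C₀ × (r + r² + … + r^3) = C₀ × r(1−r^3)/(1−r)
        = 2.678 × 0.4226 × (1 − 0.07547) / (1 − 0.4226) = 1.812 mg/L

1.81 mg/L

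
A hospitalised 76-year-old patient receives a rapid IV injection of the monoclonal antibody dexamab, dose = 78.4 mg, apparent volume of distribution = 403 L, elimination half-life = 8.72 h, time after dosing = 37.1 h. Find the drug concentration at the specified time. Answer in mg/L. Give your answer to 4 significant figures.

0.01019 mg/L

C₀ = Dose / Vd = 78.40 / 403 = 0.1945 mg/L
k = ln2 / t½ = 0.693147 / 8.72 = 0.07949 h⁻¹
C = C₀ · e^(−k·t) = 0.1945 × e^(−0.07949 × 37.1)
  = 0.1945 × 0.05239 = 0.01019 mg/L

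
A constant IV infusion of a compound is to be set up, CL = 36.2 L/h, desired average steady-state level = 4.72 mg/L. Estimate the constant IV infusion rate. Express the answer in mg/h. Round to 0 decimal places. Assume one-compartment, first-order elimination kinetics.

At steady state, infusion rate R₀ = Css × CL = 4.72 × 36.20 = 170.9 mg/h

171 mg/h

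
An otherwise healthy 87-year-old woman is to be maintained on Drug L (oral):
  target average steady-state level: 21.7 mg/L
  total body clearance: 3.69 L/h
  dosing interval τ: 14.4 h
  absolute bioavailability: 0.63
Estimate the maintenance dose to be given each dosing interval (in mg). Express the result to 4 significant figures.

1830 mg

At steady state, F × (Dose/τ) = Css × CL.
Dose = Css × CL × τ / F = 21.7 × 3.690 × 14.4 / 0.63 = 1830 mg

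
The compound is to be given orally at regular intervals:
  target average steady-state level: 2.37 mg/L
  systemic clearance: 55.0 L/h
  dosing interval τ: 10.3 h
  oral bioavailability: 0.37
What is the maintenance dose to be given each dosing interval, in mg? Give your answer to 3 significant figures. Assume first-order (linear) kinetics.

3630 mg

At steady state, F × (Dose/τ) = Css × CL.
Dose = Css × CL × τ / F = 2.37 × 55.00 × 10.3 / 0.37 = 3629 mg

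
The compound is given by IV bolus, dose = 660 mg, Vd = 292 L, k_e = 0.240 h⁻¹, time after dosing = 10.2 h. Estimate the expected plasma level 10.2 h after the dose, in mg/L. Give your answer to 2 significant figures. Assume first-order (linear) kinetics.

C₀ = Dose / Vd = 660.0 / 292 = 2.260 mg/L
C = C₀ · e^(−k·t) = 2.260 × e^(−0.2400 × 10.2)
  = 2.260 × 0.08647 = 0.1954 mg/L

0.20 mg/L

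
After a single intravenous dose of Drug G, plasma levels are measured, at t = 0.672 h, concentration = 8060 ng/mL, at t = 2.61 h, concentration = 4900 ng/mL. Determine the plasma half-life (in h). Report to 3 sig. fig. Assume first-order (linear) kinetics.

k = ln(C₁/C₂) / (t₂ − t₁) = ln(8060/4900) / (2.61 − 0.672)
  = 0.4977 / 1.938 = 0.2568 h⁻¹
t½ = ln2 / k = 0.693147 / 0.2568 = 2.699 h

2.70 h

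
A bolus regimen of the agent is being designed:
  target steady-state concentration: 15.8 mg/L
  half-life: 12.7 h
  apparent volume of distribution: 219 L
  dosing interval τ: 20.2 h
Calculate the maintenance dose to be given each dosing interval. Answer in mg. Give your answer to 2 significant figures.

3800 mg

k = ln2 / t½ = 0.693147 / 12.7 = 0.05458 h⁻¹
CL = k × Vd = 0.05458 × 219 = 11.95 L/h
At steady state, Dose/τ = Css × CL.
Dose = Css × CL × τ = 15.8 × 11.95 × 20.2 = 3814 mg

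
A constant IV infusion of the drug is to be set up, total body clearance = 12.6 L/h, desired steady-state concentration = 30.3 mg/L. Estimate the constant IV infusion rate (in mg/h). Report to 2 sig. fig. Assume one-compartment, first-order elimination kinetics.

380 mg/h

At steady state, infusion rate R₀ = Css × CL = 30.3 × 12.60 = 381.8 mg/h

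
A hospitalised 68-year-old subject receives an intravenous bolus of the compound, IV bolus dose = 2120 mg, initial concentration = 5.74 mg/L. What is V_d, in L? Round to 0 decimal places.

Vd = Dose / C₀ = 2120 / 5.74 = 369.3 L

369 L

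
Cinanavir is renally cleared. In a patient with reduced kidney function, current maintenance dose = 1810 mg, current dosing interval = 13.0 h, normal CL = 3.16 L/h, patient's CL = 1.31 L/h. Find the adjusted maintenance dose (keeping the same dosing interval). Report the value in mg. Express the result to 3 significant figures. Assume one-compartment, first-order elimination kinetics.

To keep the same average steady-state level, dosing rate must scale with clearance.
CL ratio = 1.31 / 3.16 = 0.4146
New dose (same interval) = 1810 × 0.4146 = 750.4 mg

750 mg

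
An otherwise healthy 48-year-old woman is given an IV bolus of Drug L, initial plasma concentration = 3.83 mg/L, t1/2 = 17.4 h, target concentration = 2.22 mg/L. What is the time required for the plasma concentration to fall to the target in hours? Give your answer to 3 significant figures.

13.7 h

k = ln2 / t½ = 0.693147 / 17.4 = 0.03984 h⁻¹
t = ln(C₀ / C) / k = ln(3.830 / 2.22) / 0.03984
  = ln(1.725) / 0.03984 = 0.5452 / 0.03984 = 13.68 h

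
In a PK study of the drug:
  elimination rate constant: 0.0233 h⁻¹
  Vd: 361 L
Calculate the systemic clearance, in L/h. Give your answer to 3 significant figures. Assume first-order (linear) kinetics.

8.41 L/h

CL = k × Vd = 0.0233 × 361 = 8.411 L/h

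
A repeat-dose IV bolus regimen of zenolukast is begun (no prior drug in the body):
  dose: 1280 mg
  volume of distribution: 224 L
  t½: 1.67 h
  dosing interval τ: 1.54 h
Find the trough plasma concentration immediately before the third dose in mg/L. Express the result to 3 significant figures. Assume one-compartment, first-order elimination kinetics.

4.61 mg/L

C₀ per dose = Dose / Vd = 1280 / 224 = 5.714 mg/L
k = ln2 / t½ = 0.693147 / 1.67 = 0.4151 h⁻¹
Fraction remaining after one interval: r = e^(−kτ) = e^(−0.4151 × 1.54) = 0.5277
Before dose 3, 2 doses have been given (aged 1τ, 2τ).
C_trough = C₀ × (r + r²) = 5.714 × (0.5277 + 0.2785) = 4.607 mg/L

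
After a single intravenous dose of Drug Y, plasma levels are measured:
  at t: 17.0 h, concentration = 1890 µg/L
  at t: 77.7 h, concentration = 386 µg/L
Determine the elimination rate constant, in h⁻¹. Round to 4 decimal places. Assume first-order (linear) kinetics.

0.0262 h⁻¹

k = ln(C₁/C₂) / (t₂ − t₁) = ln(1890/386) / (77.7 − 17.0)
  = 1.588 / 60.70 = 0.02616 h⁻¹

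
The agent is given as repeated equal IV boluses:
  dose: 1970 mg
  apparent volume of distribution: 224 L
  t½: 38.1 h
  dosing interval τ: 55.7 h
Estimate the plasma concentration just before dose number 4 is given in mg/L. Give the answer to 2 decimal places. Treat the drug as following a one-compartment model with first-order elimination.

C₀ per dose = Dose / Vd = 1970 / 224 = 8.795 mg/L
k = ln2 / t½ = 0.693147 / 38.1 = 0.01819 h⁻¹
Fraction remaining after one interval: r = e^(−kτ) = e^(−0.01819 × 55.7) = 0.3631
Before dose 4, 3 doses have been given (aged 1τ, 2τ, 3τ).
C_trough = C₀ × (r + r² + … + r^3) = C₀ × r(1−r^3)/(1−r)
        = 8.795 × 0.3631 × (1 − 0.04787) / (1 − 0.3631) = 4.774 mg/L

4.77 mg/L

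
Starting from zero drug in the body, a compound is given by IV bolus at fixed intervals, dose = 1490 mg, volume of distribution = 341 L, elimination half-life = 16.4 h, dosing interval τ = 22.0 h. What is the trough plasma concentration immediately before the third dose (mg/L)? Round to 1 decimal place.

2.4 mg/L

C₀ per dose = Dose / Vd = 1490 / 341 = 4.370 mg/L
k = ln2 / t½ = 0.693147 / 16.4 = 0.04227 h⁻¹
Fraction remaining after one interval: r = e^(−kτ) = e^(−0.04227 × 22.0) = 0.3946
Before dose 3, 2 doses have been given (aged 1τ, 2τ).
C_trough = C₀ × (r + r²) = 4.370 × (0.3946 + 0.1557) = 2.405 mg/L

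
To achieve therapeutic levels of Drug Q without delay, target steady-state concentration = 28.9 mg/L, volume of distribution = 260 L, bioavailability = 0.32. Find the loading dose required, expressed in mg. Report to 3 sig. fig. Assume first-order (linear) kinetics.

23500 mg

LD = Css × Vd / F = 28.9 × 260 / 0.32 = 23480 mg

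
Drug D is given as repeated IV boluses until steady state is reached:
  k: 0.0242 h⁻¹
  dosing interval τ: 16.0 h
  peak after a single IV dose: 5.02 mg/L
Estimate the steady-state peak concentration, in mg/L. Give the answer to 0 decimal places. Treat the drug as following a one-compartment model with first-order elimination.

e^(−kτ) = e^(−0.02420 × 16.0) = 0.6790
Accumulation ratio R = 1 / (1 − e^(−kτ)) = 1 / (1 − 0.6790) = 3.115
Steady-state peak = C₀ × R = 5.02 × 3.115 = 15.64 mg/L

16 mg/L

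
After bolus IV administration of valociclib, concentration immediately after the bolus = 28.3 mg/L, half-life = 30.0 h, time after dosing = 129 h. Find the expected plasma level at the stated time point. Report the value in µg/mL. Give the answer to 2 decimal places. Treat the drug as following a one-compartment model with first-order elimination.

k = ln2 / t½ = 0.693147 / 30.0 = 0.02310 h⁻¹
C = C₀ · e^(−k·t) = 28.30 × e^(−0.02310 × 129)
  = 28.30 × 0.05080 = 1.438 mg/L
(1.438 mg/L = 1.438 µg/mL)

1.44 µg/mL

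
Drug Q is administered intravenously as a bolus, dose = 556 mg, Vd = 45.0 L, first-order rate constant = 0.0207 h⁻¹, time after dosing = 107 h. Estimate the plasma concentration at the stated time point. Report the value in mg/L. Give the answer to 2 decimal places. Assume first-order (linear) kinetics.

C₀ = Dose / Vd = 556.0 / 45.0 = 12.36 mg/L
C = C₀ · e^(−k·t) = 12.36 × e^(−0.02070 × 107)
  = 12.36 × 0.1092 = 1.350 mg/L

1.35 mg/L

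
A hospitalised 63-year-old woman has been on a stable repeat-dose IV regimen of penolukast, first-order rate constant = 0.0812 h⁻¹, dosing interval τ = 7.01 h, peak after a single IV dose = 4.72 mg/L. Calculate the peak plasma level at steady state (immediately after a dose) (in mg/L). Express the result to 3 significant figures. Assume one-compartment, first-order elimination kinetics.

10.9 mg/L

e^(−kτ) = e^(−0.08120 × 7.01) = 0.5660
Accumulation ratio R = 1 / (1 − e^(−kτ)) = 1 / (1 − 0.5660) = 2.304
Steady-state peak = C₀ × R = 4.72 × 2.304 = 10.87 mg/L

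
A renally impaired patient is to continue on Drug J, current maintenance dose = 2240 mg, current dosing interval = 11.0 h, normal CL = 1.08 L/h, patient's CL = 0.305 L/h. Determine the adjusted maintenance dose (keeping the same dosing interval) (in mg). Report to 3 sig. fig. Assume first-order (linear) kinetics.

633 mg

To keep the same average steady-state level, dosing rate must scale with clearance.
CL ratio = 0.305 / 1.08 = 0.2824
New dose (same interval) = 2240 × 0.2824 = 632.6 mg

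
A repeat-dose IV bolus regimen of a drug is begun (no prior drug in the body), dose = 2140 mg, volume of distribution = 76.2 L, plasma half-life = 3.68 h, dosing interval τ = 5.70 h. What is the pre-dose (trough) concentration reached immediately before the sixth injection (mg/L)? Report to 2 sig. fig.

C₀ per dose = Dose / Vd = 2140 / 76.2 = 28.08 mg/L
k = ln2 / t½ = 0.693147 / 3.68 = 0.1884 h⁻¹
Fraction remaining after one interval: r = e^(−kτ) = e^(−0.1884 × 5.70) = 0.3417
Before dose 6, 5 doses have been given (aged 1τ, 2τ, 3τ, 4τ, 5τ).
C_trough = C₀ × (r + r² + … + r^5) = C₀ × r(1−r^5)/(1−r)
        = 28.08 × 0.3417 × (1 − 0.004658) / (1 − 0.3417) = 14.51 mg/L

15 mg/L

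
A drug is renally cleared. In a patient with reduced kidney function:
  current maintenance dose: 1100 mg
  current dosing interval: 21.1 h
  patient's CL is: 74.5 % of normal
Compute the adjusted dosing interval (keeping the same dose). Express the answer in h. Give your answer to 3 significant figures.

To keep the same average steady-state level, dosing rate must scale with clearance.
CL ratio = 74.5 / 100 = 0.7450
New interval (same dose) = 21.1 / 0.7450 = 28.32 h

28.3 h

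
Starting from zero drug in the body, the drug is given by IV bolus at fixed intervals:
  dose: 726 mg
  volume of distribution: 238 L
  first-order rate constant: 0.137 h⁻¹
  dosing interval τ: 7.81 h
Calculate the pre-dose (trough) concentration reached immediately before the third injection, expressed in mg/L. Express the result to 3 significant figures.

1.41 mg/L

C₀ per dose = Dose / Vd = 726 / 238 = 3.050 mg/L
Fraction remaining after one interval: r = e^(−kτ) = e^(−0.1370 × 7.81) = 0.3430
Before dose 3, 2 doses have been given (aged 1τ, 2τ).
C_trough = C₀ × (r + r²) = 3.050 × (0.3430 + 0.1176) = 1.405 mg/L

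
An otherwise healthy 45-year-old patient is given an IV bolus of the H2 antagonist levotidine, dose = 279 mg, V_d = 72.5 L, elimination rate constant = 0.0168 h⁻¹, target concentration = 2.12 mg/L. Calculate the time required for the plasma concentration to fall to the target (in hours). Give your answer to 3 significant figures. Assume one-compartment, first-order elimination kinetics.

35.5 h

C₀ = Dose / Vd = 279.0 / 72.5 = 3.848 mg/L
t = ln(C₀ / C) / k = ln(3.848 / 2.12) / 0.01680
  = ln(1.815) / 0.01680 = 0.5961 / 0.01680 = 35.48 h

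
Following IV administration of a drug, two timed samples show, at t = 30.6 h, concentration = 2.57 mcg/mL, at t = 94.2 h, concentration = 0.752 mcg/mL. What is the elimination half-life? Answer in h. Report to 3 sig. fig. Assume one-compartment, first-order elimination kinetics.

k = ln(C₁/C₂) / (t₂ − t₁) = ln(2.57/0.752) / (94.2 − 30.6)
  = 1.229 / 63.60 = 0.01932 h⁻¹
t½ = ln2 / k = 0.693147 / 0.01932 = 35.88 h

35.9 h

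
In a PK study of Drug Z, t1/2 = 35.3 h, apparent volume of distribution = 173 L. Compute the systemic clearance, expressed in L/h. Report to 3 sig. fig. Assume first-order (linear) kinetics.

k = ln2 / t½ = 0.693147 / 35.3 = 0.01964 h⁻¹
CL = k × Vd = 0.01964 × 173 = 3.398 L/h

3.40 L/h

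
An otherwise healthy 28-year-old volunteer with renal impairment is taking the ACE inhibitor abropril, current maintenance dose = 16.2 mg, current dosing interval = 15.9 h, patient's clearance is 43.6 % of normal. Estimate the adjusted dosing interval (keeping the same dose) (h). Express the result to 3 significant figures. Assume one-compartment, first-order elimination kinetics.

To keep the same average steady-state level, dosing rate must scale with clearance.
CL ratio = 43.6 / 100 = 0.4360
New interval (same dose) = 15.9 / 0.4360 = 36.47 h

36.5 h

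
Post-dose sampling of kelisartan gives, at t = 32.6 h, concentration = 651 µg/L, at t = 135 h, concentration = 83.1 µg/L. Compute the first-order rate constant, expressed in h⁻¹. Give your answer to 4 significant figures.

k = ln(C₁/C₂) / (t₂ − t₁) = ln(651/83.1) / (135 − 32.6)
  = 2.058 / 102.4 = 0.02010 h⁻¹

0.02010 h⁻¹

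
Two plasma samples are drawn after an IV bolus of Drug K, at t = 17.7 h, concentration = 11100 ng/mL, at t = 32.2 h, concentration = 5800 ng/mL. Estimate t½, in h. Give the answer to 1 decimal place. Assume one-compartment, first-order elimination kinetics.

k = ln(C₁/C₂) / (t₂ − t₁) = ln(11100/5800) / (32.2 − 17.7)
  = 0.6491 / 14.50 = 0.04477 h⁻¹
t½ = ln2 / k = 0.693147 / 0.04477 = 15.48 h

15.5 h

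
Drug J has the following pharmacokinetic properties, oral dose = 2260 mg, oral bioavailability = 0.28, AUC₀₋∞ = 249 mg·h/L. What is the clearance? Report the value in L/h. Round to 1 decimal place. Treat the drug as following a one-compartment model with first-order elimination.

CL = F·Dose / AUC = 0.28 × 2260 / 249 = 2.541 L/h

2.5 L/h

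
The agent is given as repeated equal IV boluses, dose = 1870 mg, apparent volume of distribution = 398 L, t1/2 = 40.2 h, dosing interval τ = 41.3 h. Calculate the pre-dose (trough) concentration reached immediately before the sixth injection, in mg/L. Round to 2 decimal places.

C₀ per dose = Dose / Vd = 1870 / 398 = 4.698 mg/L
k = ln2 / t½ = 0.693147 / 40.2 = 0.01724 h⁻¹
Fraction remaining after one interval: r = e^(−kτ) = e^(−0.01724 × 41.3) = 0.4907
Before dose 6, 5 doses have been given (aged 1τ, 2τ, 3τ, 4τ, 5τ).
C_trough = C₀ × (r + r² + … + r^5) = C₀ × r(1−r^5)/(1−r)
        = 4.698 × 0.4907 × (1 − 0.02845) / (1 − 0.4907) = 4.398 mg/L

4.40 mg/L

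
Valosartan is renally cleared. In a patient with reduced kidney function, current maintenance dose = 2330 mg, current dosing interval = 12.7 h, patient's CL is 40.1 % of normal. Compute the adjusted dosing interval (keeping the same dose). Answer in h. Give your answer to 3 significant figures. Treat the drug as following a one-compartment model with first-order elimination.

To keep the same average steady-state level, dosing rate must scale with clearance.
CL ratio = 40.1 / 100 = 0.4010
New interval (same dose) = 12.7 / 0.4010 = 31.67 h

31.7 h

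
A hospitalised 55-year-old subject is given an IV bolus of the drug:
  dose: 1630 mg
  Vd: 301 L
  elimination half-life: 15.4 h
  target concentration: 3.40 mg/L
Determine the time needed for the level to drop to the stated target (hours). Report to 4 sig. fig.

C₀ = Dose / Vd = 1630 / 301 = 5.415 mg/L
k = ln2 / t½ = 0.693147 / 15.4 = 0.04501 h⁻¹
t = ln(C₀ / C) / k = ln(5.415 / 3.40) / 0.04501
  = ln(1.593) / 0.04501 = 0.4656 / 0.04501 = 10.34 h

10.34 h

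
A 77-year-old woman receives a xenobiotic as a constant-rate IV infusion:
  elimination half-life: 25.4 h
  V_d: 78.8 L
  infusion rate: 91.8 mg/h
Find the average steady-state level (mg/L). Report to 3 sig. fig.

k = ln2 / t½ = 0.693147 / 25.4 = 0.02729 h⁻¹
CL = k × Vd = 0.02729 × 78.8 = 2.150 L/h
At steady state Css = R₀ / CL = 91.8 / 2.150 = 42.70 mg/L

42.7 mg/L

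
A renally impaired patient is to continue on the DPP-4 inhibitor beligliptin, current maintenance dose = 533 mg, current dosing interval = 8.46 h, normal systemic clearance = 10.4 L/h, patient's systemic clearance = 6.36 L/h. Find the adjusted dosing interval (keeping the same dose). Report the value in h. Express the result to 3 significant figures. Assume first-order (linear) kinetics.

13.8 h

To keep the same average steady-state level, dosing rate must scale with clearance.
CL ratio = 6.36 / 10.4 = 0.6115
New interval (same dose) = 8.46 / 0.6115 = 13.83 h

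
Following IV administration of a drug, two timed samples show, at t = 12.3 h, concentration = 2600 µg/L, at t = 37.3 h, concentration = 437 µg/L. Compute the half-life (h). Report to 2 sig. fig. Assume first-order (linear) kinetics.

9.7 h

k = ln(C₁/C₂) / (t₂ − t₁) = ln(2600/437) / (37.3 − 12.3)
  = 1.783 / 25.00 = 0.07132 h⁻¹
t½ = ln2 / k = 0.693147 / 0.07132 = 9.719 h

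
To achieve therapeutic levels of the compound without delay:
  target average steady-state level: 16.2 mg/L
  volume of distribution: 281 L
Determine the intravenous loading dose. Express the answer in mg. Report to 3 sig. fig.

LD = Css × Vd = 16.2 × 281 = 4552 mg

4550 mg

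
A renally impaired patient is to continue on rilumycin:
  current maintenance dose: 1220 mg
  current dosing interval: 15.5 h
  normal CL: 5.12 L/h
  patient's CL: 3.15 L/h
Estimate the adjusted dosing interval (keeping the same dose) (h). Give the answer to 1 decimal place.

25.2 h

To keep the same average steady-state level, dosing rate must scale with clearance.
CL ratio = 3.15 / 5.12 = 0.6152
New interval (same dose) = 15.5 / 0.6152 = 25.20 h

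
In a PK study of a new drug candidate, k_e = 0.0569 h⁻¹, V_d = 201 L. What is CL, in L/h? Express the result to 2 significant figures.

CL = k × Vd = 0.0569 × 201 = 11.44 L/h

11 L/h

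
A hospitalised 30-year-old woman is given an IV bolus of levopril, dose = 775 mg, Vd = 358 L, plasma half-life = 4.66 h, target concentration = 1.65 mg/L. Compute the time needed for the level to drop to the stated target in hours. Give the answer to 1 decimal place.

C₀ = Dose / Vd = 775.0 / 358 = 2.165 mg/L
k = ln2 / t½ = 0.693147 / 4.66 = 0.1487 h⁻¹
t = ln(C₀ / C) / k = ln(2.165 / 1.65) / 0.1487
  = ln(1.312) / 0.1487 = 0.2716 / 0.1487 = 1.826 h

1.8 h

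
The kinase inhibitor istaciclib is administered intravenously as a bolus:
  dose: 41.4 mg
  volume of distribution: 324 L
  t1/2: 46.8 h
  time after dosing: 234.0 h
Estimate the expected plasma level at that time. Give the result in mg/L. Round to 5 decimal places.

0.00399 mg/L

C₀ = Dose / Vd = 41.40 / 324 = 0.1278 mg/L
k = ln2 / t½ = 0.693147 / 46.8 = 0.01481 h⁻¹
t / t½ = 234.0 / 46.8 = 5 half-lives
C = C₀ × (1/2)^5 = 0.1278 × 0.03125 = 0.003994 mg/L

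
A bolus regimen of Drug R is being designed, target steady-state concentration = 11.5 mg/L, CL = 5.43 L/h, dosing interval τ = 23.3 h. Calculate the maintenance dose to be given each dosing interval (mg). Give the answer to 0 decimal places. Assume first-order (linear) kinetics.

At steady state, Dose/τ = Css × CL.
Dose = Css × CL × τ = 11.5 × 5.430 × 23.3 = 1455 mg

1455 mg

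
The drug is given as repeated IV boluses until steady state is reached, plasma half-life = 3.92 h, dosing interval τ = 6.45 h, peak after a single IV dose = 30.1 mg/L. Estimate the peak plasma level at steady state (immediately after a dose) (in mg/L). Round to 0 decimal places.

44 mg/L

k = ln2 / t½ = 0.693147 / 3.92 = 0.1768 h⁻¹
e^(−kτ) = e^(−0.1768 × 6.45) = 0.3197
Accumulation ratio R = 1 / (1 − e^(−kτ)) = 1 / (1 − 0.3197) = 1.470
Steady-state peak = C₀ × R = 30.1 × 1.470 = 44.25 mg/L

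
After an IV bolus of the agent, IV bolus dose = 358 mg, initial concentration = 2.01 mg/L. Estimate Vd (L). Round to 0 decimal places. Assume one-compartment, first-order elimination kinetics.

178 L

Vd = Dose / C₀ = 358.0 / 2.01 = 178.1 L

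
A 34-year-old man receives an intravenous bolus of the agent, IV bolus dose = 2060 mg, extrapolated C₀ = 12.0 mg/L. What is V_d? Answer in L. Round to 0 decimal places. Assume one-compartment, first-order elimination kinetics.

172 L

Vd = Dose / C₀ = 2060 / 12.0 = 171.7 L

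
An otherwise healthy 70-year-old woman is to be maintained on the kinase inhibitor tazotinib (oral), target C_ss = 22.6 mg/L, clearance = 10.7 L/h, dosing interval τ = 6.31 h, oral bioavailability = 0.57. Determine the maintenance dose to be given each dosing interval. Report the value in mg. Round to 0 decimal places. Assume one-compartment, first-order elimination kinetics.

2677 mg

At steady state, F × (Dose/τ) = Css × CL.
Dose = Css × CL × τ / F = 22.6 × 10.70 × 6.31 / 0.57 = 2677 mg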